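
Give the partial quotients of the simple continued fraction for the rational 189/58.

Run the Euclidean algorithm on 189 and 58; the successive quotients are the partial quotients a_0, a_1, ... (each step inverts the fractional part left over by the previous one):
  189 = 3*58 + 15, so a_0 = 3.
  58 = 3*15 + 13, so a_1 = 3.
  15 = 1*13 + 2, so a_2 = 1.
  13 = 6*2 + 1, so a_3 = 6.
  2 = 2*1 + 0, so a_4 = 2.
The remainder reaches 0 after 5 divisions, so the expansion has 5 partial quotients, read off in order.

[3; 3, 1, 6, 2]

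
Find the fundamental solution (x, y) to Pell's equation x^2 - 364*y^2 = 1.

(x, y) = (4954951, 259710)

First expand sqrt(364) as a continued fraction. With x_i = (sqrt(364) + m_i)/d_i and (m_0, d_0) = (0, 1): a_0 = floor(sqrt(364)) = 19, since 19^2 = 361 <= 364 < 400 = 20^2.
Iterate m_{i+1} = d_i*a_i - m_i, d_{i+1} = (364 - m_{i+1}^2)/d_i, a_{i+1} = floor((a_0 + m_{i+1})/d_{i+1}):
  m_1 = 1*19 - 0 = 19, d_1 = (364 - 19^2)/1 = 3/1 = 3, a_1 = floor((19 + 19)/3) = 12.
  m_2 = 3*12 - 19 = 17, d_2 = (364 - 17^2)/3 = 75/3 = 25, a_2 = floor((19 + 17)/25) = 1.
  m_3 = 25*1 - 17 = 8, d_3 = (364 - 8^2)/25 = 300/25 = 12, a_3 = floor((19 + 8)/12) = 2.
  m_4 = 12*2 - 8 = 16, d_4 = (364 - 16^2)/12 = 108/12 = 9, a_4 = floor((19 + 16)/9) = 3.
  m_5 = 9*3 - 16 = 11, d_5 = (364 - 11^2)/9 = 243/9 = 27, a_5 = floor((19 + 11)/27) = 1.
  m_6 = 27*1 - 11 = 16, d_6 = (364 - 16^2)/27 = 108/27 = 4, a_6 = floor((19 + 16)/4) = 8.
  m_7 = 4*8 - 16 = 16, d_7 = (364 - 16^2)/4 = 108/4 = 27, a_7 = floor((19 + 16)/27) = 1.
  m_8 = 27*1 - 16 = 11, d_8 = (364 - 11^2)/27 = 243/27 = 9, a_8 = floor((19 + 11)/9) = 3.
  m_9 = 9*3 - 11 = 16, d_9 = (364 - 16^2)/9 = 108/9 = 12, a_9 = floor((19 + 16)/12) = 2.
  m_10 = 12*2 - 16 = 8, d_10 = (364 - 8^2)/12 = 300/12 = 25, a_10 = floor((19 + 8)/25) = 1.
  m_11 = 25*1 - 8 = 17, d_11 = (364 - 17^2)/25 = 75/25 = 3, a_11 = floor((19 + 17)/3) = 12.
  m_12 = 3*12 - 17 = 19, d_12 = (364 - 19^2)/3 = 3/3 = 1, a_12 = floor((19 + 19)/1) = 38.
  m_13 = 1*38 - 19 = 19, d_13 = (364 - 19^2)/1 = 3/1 = 3: (m_13, d_13) = (m_1, d_1) = (19, 3), so from here the quotients repeat a_1, ..., a_12; the period length is 12.
So sqrt(364) = [19; (12, 1, 2, 3, 1, 8, 1, 3, 2, 1, 12, 38)] with period length k = 12.
k is even, so the fundamental solution of x^2 - 364y^2 = 1 is (p_{k-1}, q_{k-1}) = (p_11, q_11); compute convergents through index 11.
Convergents (p_i = a_i*p_{i-1} + p_{i-2}, q_i = a_i*q_{i-1} + q_{i-2} with p_{-2}=0, p_{-1}=1, q_{-2}=1, q_{-1}=0):
  i=0: a_0=19, p_0 = 19*1 + 0 = 19, q_0 = 19*0 + 1 = 1.
  i=1: a_1=12, p_1 = 12*19 + 1 = 229, q_1 = 12*1 + 0 = 12.
  i=2: a_2=1, p_2 = 1*229 + 19 = 248, q_2 = 1*12 + 1 = 13.
  i=3: a_3=2, p_3 = 2*248 + 229 = 725, q_3 = 2*13 + 12 = 38.
  i=4: a_4=3, p_4 = 3*725 + 248 = 2423, q_4 = 3*38 + 13 = 127.
  i=5: a_5=1, p_5 = 1*2423 + 725 = 3148, q_5 = 1*127 + 38 = 165.
  i=6: a_6=8, p_6 = 8*3148 + 2423 = 27607, q_6 = 8*165 + 127 = 1447.
  i=7: a_7=1, p_7 = 1*27607 + 3148 = 30755, q_7 = 1*1447 + 165 = 1612.
  i=8: a_8=3, p_8 = 3*30755 + 27607 = 119872, q_8 = 3*1612 + 1447 = 6283.
  i=9: a_9=2, p_9 = 2*119872 + 30755 = 270499, q_9 = 2*6283 + 1612 = 14178.
  i=10: a_10=1, p_10 = 1*270499 + 119872 = 390371, q_10 = 1*14178 + 6283 = 20461.
  i=11: a_11=12, p_11 = 12*390371 + 270499 = 4954951, q_11 = 12*20461 + 14178 = 259710.
Check: 4954951^2 - 364*259710^2 = 24551539412401 - 24551539412400 = 1, so (x, y) = (4954951, 259710) solves the equation, and by the theorem it is the least positive solution.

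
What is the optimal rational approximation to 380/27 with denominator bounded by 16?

Expand x = 380/27 as a continued fraction with the Euclidean algorithm:
  380 = 14*27 + 2, so a_0 = 14.
  27 = 13*2 + 1, so a_1 = 13.
  2 = 2*1 + 0, so a_2 = 2.
so x = [14; 13, 2].
Convergents (p_i = a_i*p_{i-1} + p_{i-2}, q_i = a_i*q_{i-1} + q_{i-2} with p_{-2}=0, p_{-1}=1, q_{-2}=1, q_{-1}=0), until the denominator exceeds 16:
  i=0: a_0=14, p_0 = 14*1 + 0 = 14, q_0 = 14*0 + 1 = 1.
  i=1: a_1=13, p_1 = 13*14 + 1 = 183, q_1 = 13*1 + 0 = 13.
  i=2: a_2=2, p_2 = 2*183 + 14 = 380, q_2 = 2*13 + 1 = 27.
q_2 = 27 > 16, so the last convergent with denominator <= 16 is p_1/q_1 = 183/13.
The closest fraction with denominator <= 16 is either p_1/q_1 or the intermediate fraction (k*p_1 + p_0)/(k*q_1 + q_0) with the largest k >= 1 whose denominator stays <= 16; these approach x as k grows, and every other convergent or intermediate fraction in range is farther away.
Largest k: floor((16 - q_0)/q_1) = floor((16 - 1)/13) = 1.
That gives (1*183 + 14)/(1*13 + 1) = 197/14.
Compare the errors: |x - 183/13| = |380*13 - 183*27|/(27*13) = 1/351, and |x - 197/14| = |380*14 - 197*27|/(27*14) = 1/378.
Cross-multiplying, 1*351 = 351 < 378 = 1*378, so 1/378 is smaller: the intermediate fraction 197/14 is closer to x than 183/13.

197/14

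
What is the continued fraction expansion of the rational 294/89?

[3; 3, 3, 2, 1, 2]

Run the Euclidean algorithm on 294 and 89; the successive quotients are the partial quotients a_0, a_1, ... (each step inverts the fractional part left over by the previous one):
  294 = 3*89 + 27, so a_0 = 3.
  89 = 3*27 + 8, so a_1 = 3.
  27 = 3*8 + 3, so a_2 = 3.
  8 = 2*3 + 2, so a_3 = 2.
  3 = 1*2 + 1, so a_4 = 1.
  2 = 2*1 + 0, so a_5 = 2.
The remainder reaches 0 after 6 divisions, so the expansion has 6 partial quotients, read off in order.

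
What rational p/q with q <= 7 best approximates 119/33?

Expand x = 119/33 as a continued fraction with the Euclidean algorithm:
  119 = 3*33 + 20, so a_0 = 3.
  33 = 1*20 + 13, so a_1 = 1.
  20 = 1*13 + 7, so a_2 = 1.
  13 = 1*7 + 6, so a_3 = 1.
  7 = 1*6 + 1, so a_4 = 1.
  6 = 6*1 + 0, so a_5 = 6.
so x = [3; 1, 1, 1, 1, 6].
Convergents (p_i = a_i*p_{i-1} + p_{i-2}, q_i = a_i*q_{i-1} + q_{i-2} with p_{-2}=0, p_{-1}=1, q_{-2}=1, q_{-1}=0), until the denominator exceeds 7:
  i=0: a_0=3, p_0 = 3*1 + 0 = 3, q_0 = 3*0 + 1 = 1.
  i=1: a_1=1, p_1 = 1*3 + 1 = 4, q_1 = 1*1 + 0 = 1.
  i=2: a_2=1, p_2 = 1*4 + 3 = 7, q_2 = 1*1 + 1 = 2.
  i=3: a_3=1, p_3 = 1*7 + 4 = 11, q_3 = 1*2 + 1 = 3.
  i=4: a_4=1, p_4 = 1*11 + 7 = 18, q_4 = 1*3 + 2 = 5.
  i=5: a_5=6, p_5 = 6*18 + 11 = 119, q_5 = 6*5 + 3 = 33.
q_5 = 33 > 7, so the last convergent with denominator <= 7 is p_4/q_4 = 18/5.
The closest fraction with denominator <= 7 is either p_4/q_4 or the intermediate fraction (k*p_4 + p_3)/(k*q_4 + q_3) with the largest k >= 1 whose denominator stays <= 7; these approach x as k grows, and every other convergent or intermediate fraction in range is farther away.
Largest k: floor((7 - q_3)/q_4) = floor((7 - 3)/5) = 0.
Since k = 0, no intermediate fraction beyond p_4/q_4 has denominator <= 7, so the convergent 18/5 is the closest (its error is |119*5 - 18*33|/(33*5) = 1/165).

18/5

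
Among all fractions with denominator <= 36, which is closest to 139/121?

Expand x = 139/121 as a continued fraction with the Euclidean algorithm:
  139 = 1*121 + 18, so a_0 = 1.
  121 = 6*18 + 13, so a_1 = 6.
  18 = 1*13 + 5, so a_2 = 1.
  13 = 2*5 + 3, so a_3 = 2.
  5 = 1*3 + 2, so a_4 = 1.
  3 = 1*2 + 1, so a_5 = 1.
  2 = 2*1 + 0, so a_6 = 2.
so x = [1; 6, 1, 2, 1, 1, 2].
Convergents (p_i = a_i*p_{i-1} + p_{i-2}, q_i = a_i*q_{i-1} + q_{i-2} with p_{-2}=0, p_{-1}=1, q_{-2}=1, q_{-1}=0), until the denominator exceeds 36:
  i=0: a_0=1, p_0 = 1*1 + 0 = 1, q_0 = 1*0 + 1 = 1.
  i=1: a_1=6, p_1 = 6*1 + 1 = 7, q_1 = 6*1 + 0 = 6.
  i=2: a_2=1, p_2 = 1*7 + 1 = 8, q_2 = 1*6 + 1 = 7.
  i=3: a_3=2, p_3 = 2*8 + 7 = 23, q_3 = 2*7 + 6 = 20.
  i=4: a_4=1, p_4 = 1*23 + 8 = 31, q_4 = 1*20 + 7 = 27.
  i=5: a_5=1, p_5 = 1*31 + 23 = 54, q_5 = 1*27 + 20 = 47.
q_5 = 47 > 36, so the last convergent with denominator <= 36 is p_4/q_4 = 31/27.
The closest fraction with denominator <= 36 is either p_4/q_4 or the intermediate fraction (k*p_4 + p_3)/(k*q_4 + q_3) with the largest k >= 1 whose denominator stays <= 36; these approach x as k grows, and every other convergent or intermediate fraction in range is farther away.
Largest k: floor((36 - q_3)/q_4) = floor((36 - 20)/27) = 0.
Since k = 0, no intermediate fraction beyond p_4/q_4 has denominator <= 36, so the convergent 31/27 is the closest (its error is |139*27 - 31*121|/(121*27) = 2/3267).

31/27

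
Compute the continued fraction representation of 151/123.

Run the Euclidean algorithm on 151 and 123; the successive quotients are the partial quotients a_0, a_1, ... (each step inverts the fractional part left over by the previous one):
  151 = 1*123 + 28, so a_0 = 1.
  123 = 4*28 + 11, so a_1 = 4.
  28 = 2*11 + 6, so a_2 = 2.
  11 = 1*6 + 5, so a_3 = 1.
  6 = 1*5 + 1, so a_4 = 1.
  5 = 5*1 + 0, so a_5 = 5.
The remainder reaches 0 after 6 divisions, so the expansion has 6 partial quotients, read off in order.

[1; 4, 2, 1, 1, 5]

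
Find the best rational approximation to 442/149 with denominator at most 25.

Expand x = 442/149 as a continued fraction with the Euclidean algorithm:
  442 = 2*149 + 144, so a_0 = 2.
  149 = 1*144 + 5, so a_1 = 1.
  144 = 28*5 + 4, so a_2 = 28.
  5 = 1*4 + 1, so a_3 = 1.
  4 = 4*1 + 0, so a_4 = 4.
so x = [2; 1, 28, 1, 4].
Convergents (p_i = a_i*p_{i-1} + p_{i-2}, q_i = a_i*q_{i-1} + q_{i-2} with p_{-2}=0, p_{-1}=1, q_{-2}=1, q_{-1}=0), until the denominator exceeds 25:
  i=0: a_0=2, p_0 = 2*1 + 0 = 2, q_0 = 2*0 + 1 = 1.
  i=1: a_1=1, p_1 = 1*2 + 1 = 3, q_1 = 1*1 + 0 = 1.
  i=2: a_2=28, p_2 = 28*3 + 2 = 86, q_2 = 28*1 + 1 = 29.
q_2 = 29 > 25, so the last convergent with denominator <= 25 is p_1/q_1 = 3/1.
The closest fraction with denominator <= 25 is either p_1/q_1 or the intermediate fraction (k*p_1 + p_0)/(k*q_1 + q_0) with the largest k >= 1 whose denominator stays <= 25; these approach x as k grows, and every other convergent or intermediate fraction in range is farther away.
Largest k: floor((25 - q_0)/q_1) = floor((25 - 1)/1) = 24.
That gives (24*3 + 2)/(24*1 + 1) = 74/25.
Compare the errors: |x - 3/1| = |442*1 - 3*149|/(149*1) = 5/149, and |x - 74/25| = |442*25 - 74*149|/(149*25) = 24/3725.
Cross-multiplying, 24*149 = 3576 < 18625 = 5*3725, so 24/3725 is smaller: the intermediate fraction 74/25 is closer to x than 3/1.

74/25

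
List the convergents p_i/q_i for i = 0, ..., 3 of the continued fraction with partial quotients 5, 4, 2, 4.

Using the convergent recurrence p_i = a_i*p_{i-1} + p_{i-2}, q_i = a_i*q_{i-1} + q_{i-2} with p_{-2}=0, p_{-1}=1, q_{-2}=1, q_{-1}=0:
  i=0: a_0=5, p_0 = 5*1 + 0 = 5, q_0 = 5*0 + 1 = 1.
  i=1: a_1=4, p_1 = 4*5 + 1 = 21, q_1 = 4*1 + 0 = 4.
  i=2: a_2=2, p_2 = 2*21 + 5 = 47, q_2 = 2*4 + 1 = 9.
  i=3: a_3=4, p_3 = 4*47 + 21 = 209, q_3 = 4*9 + 4 = 40.

5/1, 21/4, 47/9, 209/40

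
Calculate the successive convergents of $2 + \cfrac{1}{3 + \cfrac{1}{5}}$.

2/1, 7/3, 37/16

Using the convergent recurrence p_i = a_i*p_{i-1} + p_{i-2}, q_i = a_i*q_{i-1} + q_{i-2} with p_{-2}=0, p_{-1}=1, q_{-2}=1, q_{-1}=0:
  i=0: a_0=2, p_0 = 2*1 + 0 = 2, q_0 = 2*0 + 1 = 1.
  i=1: a_1=3, p_1 = 3*2 + 1 = 7, q_1 = 3*1 + 0 = 3.
  i=2: a_2=5, p_2 = 5*7 + 2 = 37, q_2 = 5*3 + 1 = 16.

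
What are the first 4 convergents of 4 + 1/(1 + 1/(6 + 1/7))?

4/1, 5/1, 34/7, 243/50

Using the convergent recurrence p_i = a_i*p_{i-1} + p_{i-2}, q_i = a_i*q_{i-1} + q_{i-2} with p_{-2}=0, p_{-1}=1, q_{-2}=1, q_{-1}=0:
  i=0: a_0=4, p_0 = 4*1 + 0 = 4, q_0 = 4*0 + 1 = 1.
  i=1: a_1=1, p_1 = 1*4 + 1 = 5, q_1 = 1*1 + 0 = 1.
  i=2: a_2=6, p_2 = 6*5 + 4 = 34, q_2 = 6*1 + 1 = 7.
  i=3: a_3=7, p_3 = 7*34 + 5 = 243, q_3 = 7*7 + 1 = 50.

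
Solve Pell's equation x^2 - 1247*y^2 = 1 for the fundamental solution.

(x, y) = (929188, 26313)

First expand sqrt(1247) as a continued fraction. With x_i = (sqrt(1247) + m_i)/d_i and (m_0, d_0) = (0, 1): a_0 = floor(sqrt(1247)) = 35, since 35^2 = 1225 <= 1247 < 1296 = 36^2.
Iterate m_{i+1} = d_i*a_i - m_i, d_{i+1} = (1247 - m_{i+1}^2)/d_i, a_{i+1} = floor((a_0 + m_{i+1})/d_{i+1}):
  m_1 = 1*35 - 0 = 35, d_1 = (1247 - 35^2)/1 = 22/1 = 22, a_1 = floor((35 + 35)/22) = 3.
  m_2 = 22*3 - 35 = 31, d_2 = (1247 - 31^2)/22 = 286/22 = 13, a_2 = floor((35 + 31)/13) = 5.
  m_3 = 13*5 - 31 = 34, d_3 = (1247 - 34^2)/13 = 91/13 = 7, a_3 = floor((35 + 34)/7) = 9.
  m_4 = 7*9 - 34 = 29, d_4 = (1247 - 29^2)/7 = 406/7 = 58, a_4 = floor((35 + 29)/58) = 1.
  m_5 = 58*1 - 29 = 29, d_5 = (1247 - 29^2)/58 = 406/58 = 7, a_5 = floor((35 + 29)/7) = 9.
  m_6 = 7*9 - 29 = 34, d_6 = (1247 - 34^2)/7 = 91/7 = 13, a_6 = floor((35 + 34)/13) = 5.
  m_7 = 13*5 - 34 = 31, d_7 = (1247 - 31^2)/13 = 286/13 = 22, a_7 = floor((35 + 31)/22) = 3.
  m_8 = 22*3 - 31 = 35, d_8 = (1247 - 35^2)/22 = 22/22 = 1, a_8 = floor((35 + 35)/1) = 70.
  m_9 = 1*70 - 35 = 35, d_9 = (1247 - 35^2)/1 = 22/1 = 22: (m_9, d_9) = (m_1, d_1) = (35, 22), so from here the quotients repeat a_1, ..., a_8; the period length is 8.
So sqrt(1247) = [35; (3, 5, 9, 1, 9, 5, 3, 70)] with period length k = 8.
k is even, so the fundamental solution of x^2 - 1247y^2 = 1 is (p_{k-1}, q_{k-1}) = (p_7, q_7); compute convergents through index 7.
Convergents (p_i = a_i*p_{i-1} + p_{i-2}, q_i = a_i*q_{i-1} + q_{i-2} with p_{-2}=0, p_{-1}=1, q_{-2}=1, q_{-1}=0):
  i=0: a_0=35, p_0 = 35*1 + 0 = 35, q_0 = 35*0 + 1 = 1.
  i=1: a_1=3, p_1 = 3*35 + 1 = 106, q_1 = 3*1 + 0 = 3.
  i=2: a_2=5, p_2 = 5*106 + 35 = 565, q_2 = 5*3 + 1 = 16.
  i=3: a_3=9, p_3 = 9*565 + 106 = 5191, q_3 = 9*16 + 3 = 147.
  i=4: a_4=1, p_4 = 1*5191 + 565 = 5756, q_4 = 1*147 + 16 = 163.
  i=5: a_5=9, p_5 = 9*5756 + 5191 = 56995, q_5 = 9*163 + 147 = 1614.
  i=6: a_6=5, p_6 = 5*56995 + 5756 = 290731, q_6 = 5*1614 + 163 = 8233.
  i=7: a_7=3, p_7 = 3*290731 + 56995 = 929188, q_7 = 3*8233 + 1614 = 26313.
Check: 929188^2 - 1247*26313^2 = 863390339344 - 863390339343 = 1, so (x, y) = (929188, 26313) solves the equation, and by the theorem it is the least positive solution.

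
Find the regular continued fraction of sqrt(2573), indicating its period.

[50; (1, 2, 1, 1, 1, 2, 1, 1, 1, 2, 1, 100)]

Write x_i = (sqrt(2573) + m_i)/d_i with (m_0, d_0) = (0, 1). a_0 = floor(sqrt(2573)) = 50, since 50^2 = 2500 <= 2573 < 2601 = 51^2.
Iterate m_{i+1} = d_i*a_i - m_i, d_{i+1} = (2573 - m_{i+1}^2)/d_i, a_{i+1} = floor((a_0 + m_{i+1})/d_{i+1}):
  m_1 = 1*50 - 0 = 50, d_1 = (2573 - 50^2)/1 = 73/1 = 73, a_1 = floor((50 + 50)/73) = 1.
  m_2 = 73*1 - 50 = 23, d_2 = (2573 - 23^2)/73 = 2044/73 = 28, a_2 = floor((50 + 23)/28) = 2.
  m_3 = 28*2 - 23 = 33, d_3 = (2573 - 33^2)/28 = 1484/28 = 53, a_3 = floor((50 + 33)/53) = 1.
  m_4 = 53*1 - 33 = 20, d_4 = (2573 - 20^2)/53 = 2173/53 = 41, a_4 = floor((50 + 20)/41) = 1.
  m_5 = 41*1 - 20 = 21, d_5 = (2573 - 21^2)/41 = 2132/41 = 52, a_5 = floor((50 + 21)/52) = 1.
  m_6 = 52*1 - 21 = 31, d_6 = (2573 - 31^2)/52 = 1612/52 = 31, a_6 = floor((50 + 31)/31) = 2.
  m_7 = 31*2 - 31 = 31, d_7 = (2573 - 31^2)/31 = 1612/31 = 52, a_7 = floor((50 + 31)/52) = 1.
  m_8 = 52*1 - 31 = 21, d_8 = (2573 - 21^2)/52 = 2132/52 = 41, a_8 = floor((50 + 21)/41) = 1.
  m_9 = 41*1 - 21 = 20, d_9 = (2573 - 20^2)/41 = 2173/41 = 53, a_9 = floor((50 + 20)/53) = 1.
  m_10 = 53*1 - 20 = 33, d_10 = (2573 - 33^2)/53 = 1484/53 = 28, a_10 = floor((50 + 33)/28) = 2.
  m_11 = 28*2 - 33 = 23, d_11 = (2573 - 23^2)/28 = 2044/28 = 73, a_11 = floor((50 + 23)/73) = 1.
  m_12 = 73*1 - 23 = 50, d_12 = (2573 - 50^2)/73 = 73/73 = 1, a_12 = floor((50 + 50)/1) = 100.
  m_13 = 1*100 - 50 = 50, d_13 = (2573 - 50^2)/1 = 73/1 = 73: (m_13, d_13) = (m_1, d_1) = (50, 73), so from here the quotients repeat a_1, ..., a_12; the period length is 12.
Hence the expansion of sqrt(2573) is a_0 = 50 followed by the repeating block 1, 2, 1, 1, 1, 2, 1, 1, 1, 2, 1, 100 (period 12).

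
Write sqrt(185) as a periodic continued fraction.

[13; (1, 1, 1, 1, 26)]

Write x_i = (sqrt(185) + m_i)/d_i with (m_0, d_0) = (0, 1). a_0 = floor(sqrt(185)) = 13, since 13^2 = 169 <= 185 < 196 = 14^2.
Iterate m_{i+1} = d_i*a_i - m_i, d_{i+1} = (185 - m_{i+1}^2)/d_i, a_{i+1} = floor((a_0 + m_{i+1})/d_{i+1}):
  m_1 = 1*13 - 0 = 13, d_1 = (185 - 13^2)/1 = 16/1 = 16, a_1 = floor((13 + 13)/16) = 1.
  m_2 = 16*1 - 13 = 3, d_2 = (185 - 3^2)/16 = 176/16 = 11, a_2 = floor((13 + 3)/11) = 1.
  m_3 = 11*1 - 3 = 8, d_3 = (185 - 8^2)/11 = 121/11 = 11, a_3 = floor((13 + 8)/11) = 1.
  m_4 = 11*1 - 8 = 3, d_4 = (185 - 3^2)/11 = 176/11 = 16, a_4 = floor((13 + 3)/16) = 1.
  m_5 = 16*1 - 3 = 13, d_5 = (185 - 13^2)/16 = 16/16 = 1, a_5 = floor((13 + 13)/1) = 26.
  m_6 = 1*26 - 13 = 13, d_6 = (185 - 13^2)/1 = 16/1 = 16: (m_6, d_6) = (m_1, d_1) = (13, 16), so from here the quotients repeat a_1, ..., a_5; the period length is 5.
Hence the expansion of sqrt(185) is a_0 = 13 followed by the repeating block 1, 1, 1, 1, 26 (period 5).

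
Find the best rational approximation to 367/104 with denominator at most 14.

46/13

Expand x = 367/104 as a continued fraction with the Euclidean algorithm:
  367 = 3*104 + 55, so a_0 = 3.
  104 = 1*55 + 49, so a_1 = 1.
  55 = 1*49 + 6, so a_2 = 1.
  49 = 8*6 + 1, so a_3 = 8.
  6 = 6*1 + 0, so a_4 = 6.
so x = [3; 1, 1, 8, 6].
Convergents (p_i = a_i*p_{i-1} + p_{i-2}, q_i = a_i*q_{i-1} + q_{i-2} with p_{-2}=0, p_{-1}=1, q_{-2}=1, q_{-1}=0), until the denominator exceeds 14:
  i=0: a_0=3, p_0 = 3*1 + 0 = 3, q_0 = 3*0 + 1 = 1.
  i=1: a_1=1, p_1 = 1*3 + 1 = 4, q_1 = 1*1 + 0 = 1.
  i=2: a_2=1, p_2 = 1*4 + 3 = 7, q_2 = 1*1 + 1 = 2.
  i=3: a_3=8, p_3 = 8*7 + 4 = 60, q_3 = 8*2 + 1 = 17.
q_3 = 17 > 14, so the last convergent with denominator <= 14 is p_2/q_2 = 7/2.
The closest fraction with denominator <= 14 is either p_2/q_2 or the intermediate fraction (k*p_2 + p_1)/(k*q_2 + q_1) with the largest k >= 1 whose denominator stays <= 14; these approach x as k grows, and every other convergent or intermediate fraction in range is farther away.
Largest k: floor((14 - q_1)/q_2) = floor((14 - 1)/2) = 6.
That gives (6*7 + 4)/(6*2 + 1) = 46/13.
Compare the errors: |x - 7/2| = |367*2 - 7*104|/(104*2) = 6/208, and |x - 46/13| = |367*13 - 46*104|/(104*13) = 13/1352.
Cross-multiplying, 13*208 = 2704 < 8112 = 6*1352, so 13/1352 is smaller: the intermediate fraction 46/13 is closer to x than 7/2.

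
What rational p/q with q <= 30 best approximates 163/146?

Expand x = 163/146 as a continued fraction with the Euclidean algorithm:
  163 = 1*146 + 17, so a_0 = 1.
  146 = 8*17 + 10, so a_1 = 8.
  17 = 1*10 + 7, so a_2 = 1.
  10 = 1*7 + 3, so a_3 = 1.
  7 = 2*3 + 1, so a_4 = 2.
  3 = 3*1 + 0, so a_5 = 3.
so x = [1; 8, 1, 1, 2, 3].
Convergents (p_i = a_i*p_{i-1} + p_{i-2}, q_i = a_i*q_{i-1} + q_{i-2} with p_{-2}=0, p_{-1}=1, q_{-2}=1, q_{-1}=0), until the denominator exceeds 30:
  i=0: a_0=1, p_0 = 1*1 + 0 = 1, q_0 = 1*0 + 1 = 1.
  i=1: a_1=8, p_1 = 8*1 + 1 = 9, q_1 = 8*1 + 0 = 8.
  i=2: a_2=1, p_2 = 1*9 + 1 = 10, q_2 = 1*8 + 1 = 9.
  i=3: a_3=1, p_3 = 1*10 + 9 = 19, q_3 = 1*9 + 8 = 17.
  i=4: a_4=2, p_4 = 2*19 + 10 = 48, q_4 = 2*17 + 9 = 43.
q_4 = 43 > 30, so the last convergent with denominator <= 30 is p_3/q_3 = 19/17.
The closest fraction with denominator <= 30 is either p_3/q_3 or the intermediate fraction (k*p_3 + p_2)/(k*q_3 + q_2) with the largest k >= 1 whose denominator stays <= 30; these approach x as k grows, and every other convergent or intermediate fraction in range is farther away.
Largest k: floor((30 - q_2)/q_3) = floor((30 - 9)/17) = 1.
That gives (1*19 + 10)/(1*17 + 9) = 29/26.
Compare the errors: |x - 19/17| = |163*17 - 19*146|/(146*17) = 3/2482, and |x - 29/26| = |163*26 - 29*146|/(146*26) = 4/3796.
Cross-multiplying, 4*2482 = 9928 < 11388 = 3*3796, so 4/3796 is smaller: the intermediate fraction 29/26 is closer to x than 19/17.

29/26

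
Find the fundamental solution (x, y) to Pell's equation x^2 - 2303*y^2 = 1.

First expand sqrt(2303) as a continued fraction. With x_i = (sqrt(2303) + m_i)/d_i and (m_0, d_0) = (0, 1): a_0 = floor(sqrt(2303)) = 47, since 47^2 = 2209 <= 2303 < 2304 = 48^2.
Iterate m_{i+1} = d_i*a_i - m_i, d_{i+1} = (2303 - m_{i+1}^2)/d_i, a_{i+1} = floor((a_0 + m_{i+1})/d_{i+1}):
  m_1 = 1*47 - 0 = 47, d_1 = (2303 - 47^2)/1 = 94/1 = 94, a_1 = floor((47 + 47)/94) = 1.
  m_2 = 94*1 - 47 = 47, d_2 = (2303 - 47^2)/94 = 94/94 = 1, a_2 = floor((47 + 47)/1) = 94.
  m_3 = 1*94 - 47 = 47, d_3 = (2303 - 47^2)/1 = 94/1 = 94: (m_3, d_3) = (m_1, d_1) = (47, 94), so from here the quotients repeat a_1, a_2; the period length is 2.
So sqrt(2303) = [47; (1, 94)] with period length k = 2.
k is even, so the fundamental solution of x^2 - 2303y^2 = 1 is (p_{k-1}, q_{k-1}) = (p_1, q_1); compute convergents through index 1.
Convergents (p_i = a_i*p_{i-1} + p_{i-2}, q_i = a_i*q_{i-1} + q_{i-2} with p_{-2}=0, p_{-1}=1, q_{-2}=1, q_{-1}=0):
  i=0: a_0=47, p_0 = 47*1 + 0 = 47, q_0 = 47*0 + 1 = 1.
  i=1: a_1=1, p_1 = 1*47 + 1 = 48, q_1 = 1*1 + 0 = 1.
Check: 48^2 - 2303*1^2 = 2304 - 2303 = 1, so (x, y) = (48, 1) solves the equation, and by the theorem it is the least positive solution.

(x, y) = (48, 1)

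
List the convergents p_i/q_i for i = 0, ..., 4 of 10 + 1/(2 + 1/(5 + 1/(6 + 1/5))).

Using the convergent recurrence p_i = a_i*p_{i-1} + p_{i-2}, q_i = a_i*q_{i-1} + q_{i-2} with p_{-2}=0, p_{-1}=1, q_{-2}=1, q_{-1}=0:
  i=0: a_0=10, p_0 = 10*1 + 0 = 10, q_0 = 10*0 + 1 = 1.
  i=1: a_1=2, p_1 = 2*10 + 1 = 21, q_1 = 2*1 + 0 = 2.
  i=2: a_2=5, p_2 = 5*21 + 10 = 115, q_2 = 5*2 + 1 = 11.
  i=3: a_3=6, p_3 = 6*115 + 21 = 711, q_3 = 6*11 + 2 = 68.
  i=4: a_4=5, p_4 = 5*711 + 115 = 3670, q_4 = 5*68 + 11 = 351.

10/1, 21/2, 115/11, 711/68, 3670/351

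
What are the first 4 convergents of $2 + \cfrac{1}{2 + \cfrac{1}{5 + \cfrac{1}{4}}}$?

Using the convergent recurrence p_i = a_i*p_{i-1} + p_{i-2}, q_i = a_i*q_{i-1} + q_{i-2} with p_{-2}=0, p_{-1}=1, q_{-2}=1, q_{-1}=0:
  i=0: a_0=2, p_0 = 2*1 + 0 = 2, q_0 = 2*0 + 1 = 1.
  i=1: a_1=2, p_1 = 2*2 + 1 = 5, q_1 = 2*1 + 0 = 2.
  i=2: a_2=5, p_2 = 5*5 + 2 = 27, q_2 = 5*2 + 1 = 11.
  i=3: a_3=4, p_3 = 4*27 + 5 = 113, q_3 = 4*11 + 2 = 46.

2/1, 5/2, 27/11, 113/46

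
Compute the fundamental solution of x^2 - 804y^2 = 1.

(x, y) = (515095, 18166)

First expand sqrt(804) as a continued fraction. With x_i = (sqrt(804) + m_i)/d_i and (m_0, d_0) = (0, 1): a_0 = floor(sqrt(804)) = 28, since 28^2 = 784 <= 804 < 841 = 29^2.
Iterate m_{i+1} = d_i*a_i - m_i, d_{i+1} = (804 - m_{i+1}^2)/d_i, a_{i+1} = floor((a_0 + m_{i+1})/d_{i+1}):
  m_1 = 1*28 - 0 = 28, d_1 = (804 - 28^2)/1 = 20/1 = 20, a_1 = floor((28 + 28)/20) = 2.
  m_2 = 20*2 - 28 = 12, d_2 = (804 - 12^2)/20 = 660/20 = 33, a_2 = floor((28 + 12)/33) = 1.
  m_3 = 33*1 - 12 = 21, d_3 = (804 - 21^2)/33 = 363/33 = 11, a_3 = floor((28 + 21)/11) = 4.
  m_4 = 11*4 - 21 = 23, d_4 = (804 - 23^2)/11 = 275/11 = 25, a_4 = floor((28 + 23)/25) = 2.
  m_5 = 25*2 - 23 = 27, d_5 = (804 - 27^2)/25 = 75/25 = 3, a_5 = floor((28 + 27)/3) = 18.
  m_6 = 3*18 - 27 = 27, d_6 = (804 - 27^2)/3 = 75/3 = 25, a_6 = floor((28 + 27)/25) = 2.
  m_7 = 25*2 - 27 = 23, d_7 = (804 - 23^2)/25 = 275/25 = 11, a_7 = floor((28 + 23)/11) = 4.
  m_8 = 11*4 - 23 = 21, d_8 = (804 - 21^2)/11 = 363/11 = 33, a_8 = floor((28 + 21)/33) = 1.
  m_9 = 33*1 - 21 = 12, d_9 = (804 - 12^2)/33 = 660/33 = 20, a_9 = floor((28 + 12)/20) = 2.
  m_10 = 20*2 - 12 = 28, d_10 = (804 - 28^2)/20 = 20/20 = 1, a_10 = floor((28 + 28)/1) = 56.
  m_11 = 1*56 - 28 = 28, d_11 = (804 - 28^2)/1 = 20/1 = 20: (m_11, d_11) = (m_1, d_1) = (28, 20), so from here the quotients repeat a_1, ..., a_10; the period length is 10.
So sqrt(804) = [28; (2, 1, 4, 2, 18, 2, 4, 1, 2, 56)] with period length k = 10.
k is even, so the fundamental solution of x^2 - 804y^2 = 1 is (p_{k-1}, q_{k-1}) = (p_9, q_9); compute convergents through index 9.
Convergents (p_i = a_i*p_{i-1} + p_{i-2}, q_i = a_i*q_{i-1} + q_{i-2} with p_{-2}=0, p_{-1}=1, q_{-2}=1, q_{-1}=0):
  i=0: a_0=28, p_0 = 28*1 + 0 = 28, q_0 = 28*0 + 1 = 1.
  i=1: a_1=2, p_1 = 2*28 + 1 = 57, q_1 = 2*1 + 0 = 2.
  i=2: a_2=1, p_2 = 1*57 + 28 = 85, q_2 = 1*2 + 1 = 3.
  i=3: a_3=4, p_3 = 4*85 + 57 = 397, q_3 = 4*3 + 2 = 14.
  i=4: a_4=2, p_4 = 2*397 + 85 = 879, q_4 = 2*14 + 3 = 31.
  i=5: a_5=18, p_5 = 18*879 + 397 = 16219, q_5 = 18*31 + 14 = 572.
  i=6: a_6=2, p_6 = 2*16219 + 879 = 33317, q_6 = 2*572 + 31 = 1175.
  i=7: a_7=4, p_7 = 4*33317 + 16219 = 149487, q_7 = 4*1175 + 572 = 5272.
  i=8: a_8=1, p_8 = 1*149487 + 33317 = 182804, q_8 = 1*5272 + 1175 = 6447.
  i=9: a_9=2, p_9 = 2*182804 + 149487 = 515095, q_9 = 2*6447 + 5272 = 18166.
Check: 515095^2 - 804*18166^2 = 265322859025 - 265322859024 = 1, so (x, y) = (515095, 18166) solves the equation, and by the theorem it is the least positive solution.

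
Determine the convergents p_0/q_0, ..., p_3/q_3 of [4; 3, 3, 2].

Using the convergent recurrence p_i = a_i*p_{i-1} + p_{i-2}, q_i = a_i*q_{i-1} + q_{i-2} with p_{-2}=0, p_{-1}=1, q_{-2}=1, q_{-1}=0:
  i=0: a_0=4, p_0 = 4*1 + 0 = 4, q_0 = 4*0 + 1 = 1.
  i=1: a_1=3, p_1 = 3*4 + 1 = 13, q_1 = 3*1 + 0 = 3.
  i=2: a_2=3, p_2 = 3*13 + 4 = 43, q_2 = 3*3 + 1 = 10.
  i=3: a_3=2, p_3 = 2*43 + 13 = 99, q_3 = 2*10 + 3 = 23.

4/1, 13/3, 43/10, 99/23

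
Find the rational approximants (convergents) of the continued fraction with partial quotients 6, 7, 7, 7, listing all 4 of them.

Using the convergent recurrence p_i = a_i*p_{i-1} + p_{i-2}, q_i = a_i*q_{i-1} + q_{i-2} with p_{-2}=0, p_{-1}=1, q_{-2}=1, q_{-1}=0:
  i=0: a_0=6, p_0 = 6*1 + 0 = 6, q_0 = 6*0 + 1 = 1.
  i=1: a_1=7, p_1 = 7*6 + 1 = 43, q_1 = 7*1 + 0 = 7.
  i=2: a_2=7, p_2 = 7*43 + 6 = 307, q_2 = 7*7 + 1 = 50.
  i=3: a_3=7, p_3 = 7*307 + 43 = 2192, q_3 = 7*50 + 7 = 357.

6/1, 43/7, 307/50, 2192/357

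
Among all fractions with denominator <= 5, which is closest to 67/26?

13/5

Expand x = 67/26 as a continued fraction with the Euclidean algorithm:
  67 = 2*26 + 15, so a_0 = 2.
  26 = 1*15 + 11, so a_1 = 1.
  15 = 1*11 + 4, so a_2 = 1.
  11 = 2*4 + 3, so a_3 = 2.
  4 = 1*3 + 1, so a_4 = 1.
  3 = 3*1 + 0, so a_5 = 3.
so x = [2; 1, 1, 2, 1, 3].
Convergents (p_i = a_i*p_{i-1} + p_{i-2}, q_i = a_i*q_{i-1} + q_{i-2} with p_{-2}=0, p_{-1}=1, q_{-2}=1, q_{-1}=0), until the denominator exceeds 5:
  i=0: a_0=2, p_0 = 2*1 + 0 = 2, q_0 = 2*0 + 1 = 1.
  i=1: a_1=1, p_1 = 1*2 + 1 = 3, q_1 = 1*1 + 0 = 1.
  i=2: a_2=1, p_2 = 1*3 + 2 = 5, q_2 = 1*1 + 1 = 2.
  i=3: a_3=2, p_3 = 2*5 + 3 = 13, q_3 = 2*2 + 1 = 5.
  i=4: a_4=1, p_4 = 1*13 + 5 = 18, q_4 = 1*5 + 2 = 7.
q_4 = 7 > 5, so the last convergent with denominator <= 5 is p_3/q_3 = 13/5.
The closest fraction with denominator <= 5 is either p_3/q_3 or the intermediate fraction (k*p_3 + p_2)/(k*q_3 + q_2) with the largest k >= 1 whose denominator stays <= 5; these approach x as k grows, and every other convergent or intermediate fraction in range is farther away.
Largest k: floor((5 - q_2)/q_3) = floor((5 - 2)/5) = 0.
Since k = 0, no intermediate fraction beyond p_3/q_3 has denominator <= 5, so the convergent 13/5 is the closest (its error is |67*5 - 13*26|/(26*5) = 3/130).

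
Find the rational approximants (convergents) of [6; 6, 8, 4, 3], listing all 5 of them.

Using the convergent recurrence p_i = a_i*p_{i-1} + p_{i-2}, q_i = a_i*q_{i-1} + q_{i-2} with p_{-2}=0, p_{-1}=1, q_{-2}=1, q_{-1}=0:
  i=0: a_0=6, p_0 = 6*1 + 0 = 6, q_0 = 6*0 + 1 = 1.
  i=1: a_1=6, p_1 = 6*6 + 1 = 37, q_1 = 6*1 + 0 = 6.
  i=2: a_2=8, p_2 = 8*37 + 6 = 302, q_2 = 8*6 + 1 = 49.
  i=3: a_3=4, p_3 = 4*302 + 37 = 1245, q_3 = 4*49 + 6 = 202.
  i=4: a_4=3, p_4 = 3*1245 + 302 = 4037, q_4 = 3*202 + 49 = 655.

6/1, 37/6, 302/49, 1245/202, 4037/655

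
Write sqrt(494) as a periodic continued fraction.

Write x_i = (sqrt(494) + m_i)/d_i with (m_0, d_0) = (0, 1). a_0 = floor(sqrt(494)) = 22, since 22^2 = 484 <= 494 < 529 = 23^2.
Iterate m_{i+1} = d_i*a_i - m_i, d_{i+1} = (494 - m_{i+1}^2)/d_i, a_{i+1} = floor((a_0 + m_{i+1})/d_{i+1}):
  m_1 = 1*22 - 0 = 22, d_1 = (494 - 22^2)/1 = 10/1 = 10, a_1 = floor((22 + 22)/10) = 4.
  m_2 = 10*4 - 22 = 18, d_2 = (494 - 18^2)/10 = 170/10 = 17, a_2 = floor((22 + 18)/17) = 2.
  m_3 = 17*2 - 18 = 16, d_3 = (494 - 16^2)/17 = 238/17 = 14, a_3 = floor((22 + 16)/14) = 2.
  m_4 = 14*2 - 16 = 12, d_4 = (494 - 12^2)/14 = 350/14 = 25, a_4 = floor((22 + 12)/25) = 1.
  m_5 = 25*1 - 12 = 13, d_5 = (494 - 13^2)/25 = 325/25 = 13, a_5 = floor((22 + 13)/13) = 2.
  m_6 = 13*2 - 13 = 13, d_6 = (494 - 13^2)/13 = 325/13 = 25, a_6 = floor((22 + 13)/25) = 1.
  m_7 = 25*1 - 13 = 12, d_7 = (494 - 12^2)/25 = 350/25 = 14, a_7 = floor((22 + 12)/14) = 2.
  m_8 = 14*2 - 12 = 16, d_8 = (494 - 16^2)/14 = 238/14 = 17, a_8 = floor((22 + 16)/17) = 2.
  m_9 = 17*2 - 16 = 18, d_9 = (494 - 18^2)/17 = 170/17 = 10, a_9 = floor((22 + 18)/10) = 4.
  m_10 = 10*4 - 18 = 22, d_10 = (494 - 22^2)/10 = 10/10 = 1, a_10 = floor((22 + 22)/1) = 44.
  m_11 = 1*44 - 22 = 22, d_11 = (494 - 22^2)/1 = 10/1 = 10: (m_11, d_11) = (m_1, d_1) = (22, 10), so from here the quotients repeat a_1, ..., a_10; the period length is 10.
Hence the expansion of sqrt(494) is a_0 = 22 followed by the repeating block 4, 2, 2, 1, 2, 1, 2, 2, 4, 44 (period 10).

[22; (4, 2, 2, 1, 2, 1, 2, 2, 4, 44)]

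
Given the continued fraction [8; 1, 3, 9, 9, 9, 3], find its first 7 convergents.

Using the convergent recurrence p_i = a_i*p_{i-1} + p_{i-2}, q_i = a_i*q_{i-1} + q_{i-2} with p_{-2}=0, p_{-1}=1, q_{-2}=1, q_{-1}=0:
  i=0: a_0=8, p_0 = 8*1 + 0 = 8, q_0 = 8*0 + 1 = 1.
  i=1: a_1=1, p_1 = 1*8 + 1 = 9, q_1 = 1*1 + 0 = 1.
  i=2: a_2=3, p_2 = 3*9 + 8 = 35, q_2 = 3*1 + 1 = 4.
  i=3: a_3=9, p_3 = 9*35 + 9 = 324, q_3 = 9*4 + 1 = 37.
  i=4: a_4=9, p_4 = 9*324 + 35 = 2951, q_4 = 9*37 + 4 = 337.
  i=5: a_5=9, p_5 = 9*2951 + 324 = 26883, q_5 = 9*337 + 37 = 3070.
  i=6: a_6=3, p_6 = 3*26883 + 2951 = 83600, q_6 = 3*3070 + 337 = 9547.

8/1, 9/1, 35/4, 324/37, 2951/337, 26883/3070, 83600/9547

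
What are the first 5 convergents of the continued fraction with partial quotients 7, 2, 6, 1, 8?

7/1, 15/2, 97/13, 112/15, 993/133

Using the convergent recurrence p_i = a_i*p_{i-1} + p_{i-2}, q_i = a_i*q_{i-1} + q_{i-2} with p_{-2}=0, p_{-1}=1, q_{-2}=1, q_{-1}=0:
  i=0: a_0=7, p_0 = 7*1 + 0 = 7, q_0 = 7*0 + 1 = 1.
  i=1: a_1=2, p_1 = 2*7 + 1 = 15, q_1 = 2*1 + 0 = 2.
  i=2: a_2=6, p_2 = 6*15 + 7 = 97, q_2 = 6*2 + 1 = 13.
  i=3: a_3=1, p_3 = 1*97 + 15 = 112, q_3 = 1*13 + 2 = 15.
  i=4: a_4=8, p_4 = 8*112 + 97 = 993, q_4 = 8*15 + 13 = 133.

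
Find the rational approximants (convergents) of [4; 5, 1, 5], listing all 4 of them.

4/1, 21/5, 25/6, 146/35

Using the convergent recurrence p_i = a_i*p_{i-1} + p_{i-2}, q_i = a_i*q_{i-1} + q_{i-2} with p_{-2}=0, p_{-1}=1, q_{-2}=1, q_{-1}=0:
  i=0: a_0=4, p_0 = 4*1 + 0 = 4, q_0 = 4*0 + 1 = 1.
  i=1: a_1=5, p_1 = 5*4 + 1 = 21, q_1 = 5*1 + 0 = 5.
  i=2: a_2=1, p_2 = 1*21 + 4 = 25, q_2 = 1*5 + 1 = 6.
  i=3: a_3=5, p_3 = 5*25 + 21 = 146, q_3 = 5*6 + 5 = 35.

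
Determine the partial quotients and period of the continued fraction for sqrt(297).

[17; (4, 3, 1, 1, 2, 1, 1, 3, 4, 34)]

Write x_i = (sqrt(297) + m_i)/d_i with (m_0, d_0) = (0, 1). a_0 = floor(sqrt(297)) = 17, since 17^2 = 289 <= 297 < 324 = 18^2.
Iterate m_{i+1} = d_i*a_i - m_i, d_{i+1} = (297 - m_{i+1}^2)/d_i, a_{i+1} = floor((a_0 + m_{i+1})/d_{i+1}):
  m_1 = 1*17 - 0 = 17, d_1 = (297 - 17^2)/1 = 8/1 = 8, a_1 = floor((17 + 17)/8) = 4.
  m_2 = 8*4 - 17 = 15, d_2 = (297 - 15^2)/8 = 72/8 = 9, a_2 = floor((17 + 15)/9) = 3.
  m_3 = 9*3 - 15 = 12, d_3 = (297 - 12^2)/9 = 153/9 = 17, a_3 = floor((17 + 12)/17) = 1.
  m_4 = 17*1 - 12 = 5, d_4 = (297 - 5^2)/17 = 272/17 = 16, a_4 = floor((17 + 5)/16) = 1.
  m_5 = 16*1 - 5 = 11, d_5 = (297 - 11^2)/16 = 176/16 = 11, a_5 = floor((17 + 11)/11) = 2.
  m_6 = 11*2 - 11 = 11, d_6 = (297 - 11^2)/11 = 176/11 = 16, a_6 = floor((17 + 11)/16) = 1.
  m_7 = 16*1 - 11 = 5, d_7 = (297 - 5^2)/16 = 272/16 = 17, a_7 = floor((17 + 5)/17) = 1.
  m_8 = 17*1 - 5 = 12, d_8 = (297 - 12^2)/17 = 153/17 = 9, a_8 = floor((17 + 12)/9) = 3.
  m_9 = 9*3 - 12 = 15, d_9 = (297 - 15^2)/9 = 72/9 = 8, a_9 = floor((17 + 15)/8) = 4.
  m_10 = 8*4 - 15 = 17, d_10 = (297 - 17^2)/8 = 8/8 = 1, a_10 = floor((17 + 17)/1) = 34.
  m_11 = 1*34 - 17 = 17, d_11 = (297 - 17^2)/1 = 8/1 = 8: (m_11, d_11) = (m_1, d_1) = (17, 8), so from here the quotients repeat a_1, ..., a_10; the period length is 10.
Hence the expansion of sqrt(297) is a_0 = 17 followed by the repeating block 4, 3, 1, 1, 2, 1, 1, 3, 4, 34 (period 10).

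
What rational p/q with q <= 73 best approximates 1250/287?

Expand x = 1250/287 as a continued fraction with the Euclidean algorithm:
  1250 = 4*287 + 102, so a_0 = 4.
  287 = 2*102 + 83, so a_1 = 2.
  102 = 1*83 + 19, so a_2 = 1.
  83 = 4*19 + 7, so a_3 = 4.
  19 = 2*7 + 5, so a_4 = 2.
  7 = 1*5 + 2, so a_5 = 1.
  5 = 2*2 + 1, so a_6 = 2.
  2 = 2*1 + 0, so a_7 = 2.
so x = [4; 2, 1, 4, 2, 1, 2, 2].
Convergents (p_i = a_i*p_{i-1} + p_{i-2}, q_i = a_i*q_{i-1} + q_{i-2} with p_{-2}=0, p_{-1}=1, q_{-2}=1, q_{-1}=0), until the denominator exceeds 73:
  i=0: a_0=4, p_0 = 4*1 + 0 = 4, q_0 = 4*0 + 1 = 1.
  i=1: a_1=2, p_1 = 2*4 + 1 = 9, q_1 = 2*1 + 0 = 2.
  i=2: a_2=1, p_2 = 1*9 + 4 = 13, q_2 = 1*2 + 1 = 3.
  i=3: a_3=4, p_3 = 4*13 + 9 = 61, q_3 = 4*3 + 2 = 14.
  i=4: a_4=2, p_4 = 2*61 + 13 = 135, q_4 = 2*14 + 3 = 31.
  i=5: a_5=1, p_5 = 1*135 + 61 = 196, q_5 = 1*31 + 14 = 45.
  i=6: a_6=2, p_6 = 2*196 + 135 = 527, q_6 = 2*45 + 31 = 121.
q_6 = 121 > 73, so the last convergent with denominator <= 73 is p_5/q_5 = 196/45.
The closest fraction with denominator <= 73 is either p_5/q_5 or the intermediate fraction (k*p_5 + p_4)/(k*q_5 + q_4) with the largest k >= 1 whose denominator stays <= 73; these approach x as k grows, and every other convergent or intermediate fraction in range is farther away.
Largest k: floor((73 - q_4)/q_5) = floor((73 - 31)/45) = 0.
Since k = 0, no intermediate fraction beyond p_5/q_5 has denominator <= 73, so the convergent 196/45 is the closest (its error is |1250*45 - 196*287|/(287*45) = 2/12915).

196/45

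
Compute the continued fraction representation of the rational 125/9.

[13; 1, 8]

Run the Euclidean algorithm on 125 and 9; the successive quotients are the partial quotients a_0, a_1, ... (each step inverts the fractional part left over by the previous one):
  125 = 13*9 + 8, so a_0 = 13.
  9 = 1*8 + 1, so a_1 = 1.
  8 = 8*1 + 0, so a_2 = 8.
The remainder reaches 0 after 3 divisions, so the expansion has 3 partial quotients, read off in order.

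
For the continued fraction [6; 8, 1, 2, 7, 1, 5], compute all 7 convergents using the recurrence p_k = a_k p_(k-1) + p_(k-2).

6/1, 49/8, 55/9, 159/26, 1168/191, 1327/217, 7803/1276

Using the convergent recurrence p_i = a_i*p_{i-1} + p_{i-2}, q_i = a_i*q_{i-1} + q_{i-2} with p_{-2}=0, p_{-1}=1, q_{-2}=1, q_{-1}=0:
  i=0: a_0=6, p_0 = 6*1 + 0 = 6, q_0 = 6*0 + 1 = 1.
  i=1: a_1=8, p_1 = 8*6 + 1 = 49, q_1 = 8*1 + 0 = 8.
  i=2: a_2=1, p_2 = 1*49 + 6 = 55, q_2 = 1*8 + 1 = 9.
  i=3: a_3=2, p_3 = 2*55 + 49 = 159, q_3 = 2*9 + 8 = 26.
  i=4: a_4=7, p_4 = 7*159 + 55 = 1168, q_4 = 7*26 + 9 = 191.
  i=5: a_5=1, p_5 = 1*1168 + 159 = 1327, q_5 = 1*191 + 26 = 217.
  i=6: a_6=5, p_6 = 5*1327 + 1168 = 7803, q_6 = 5*217 + 191 = 1276.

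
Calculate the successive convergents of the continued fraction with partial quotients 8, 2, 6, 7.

8/1, 17/2, 110/13, 787/93

Using the convergent recurrence p_i = a_i*p_{i-1} + p_{i-2}, q_i = a_i*q_{i-1} + q_{i-2} with p_{-2}=0, p_{-1}=1, q_{-2}=1, q_{-1}=0:
  i=0: a_0=8, p_0 = 8*1 + 0 = 8, q_0 = 8*0 + 1 = 1.
  i=1: a_1=2, p_1 = 2*8 + 1 = 17, q_1 = 2*1 + 0 = 2.
  i=2: a_2=6, p_2 = 6*17 + 8 = 110, q_2 = 6*2 + 1 = 13.
  i=3: a_3=7, p_3 = 7*110 + 17 = 787, q_3 = 7*13 + 2 = 93.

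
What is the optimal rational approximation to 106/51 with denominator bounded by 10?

Expand x = 106/51 as a continued fraction with the Euclidean algorithm:
  106 = 2*51 + 4, so a_0 = 2.
  51 = 12*4 + 3, so a_1 = 12.
  4 = 1*3 + 1, so a_2 = 1.
  3 = 3*1 + 0, so a_3 = 3.
so x = [2; 12, 1, 3].
Convergents (p_i = a_i*p_{i-1} + p_{i-2}, q_i = a_i*q_{i-1} + q_{i-2} with p_{-2}=0, p_{-1}=1, q_{-2}=1, q_{-1}=0), until the denominator exceeds 10:
  i=0: a_0=2, p_0 = 2*1 + 0 = 2, q_0 = 2*0 + 1 = 1.
  i=1: a_1=12, p_1 = 12*2 + 1 = 25, q_1 = 12*1 + 0 = 12.
q_1 = 12 > 10, so the last convergent with denominator <= 10 is p_0/q_0 = 2/1.
The closest fraction with denominator <= 10 is either p_0/q_0 or the intermediate fraction (k*p_0 + p_{-1})/(k*q_0 + q_{-1}) with the largest k >= 1 whose denominator stays <= 10; these approach x as k grows, and every other convergent or intermediate fraction in range is farther away.
Largest k: floor((10 - q_{-1})/q_0) = floor((10 - 0)/1) = 10 (using the seeds p_{-1} = 1, q_{-1} = 0).
That gives (10*2 + 1)/(10*1 + 0) = 21/10.
Compare the errors: |x - 2/1| = |106*1 - 2*51|/(51*1) = 4/51, and |x - 21/10| = |106*10 - 21*51|/(51*10) = 11/510.
Cross-multiplying, 11*51 = 561 < 2040 = 4*510, so 11/510 is smaller: the intermediate fraction 21/10 is closer to x than 2/1.

21/10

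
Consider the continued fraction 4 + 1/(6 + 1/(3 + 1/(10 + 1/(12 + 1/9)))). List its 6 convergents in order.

Using the convergent recurrence p_i = a_i*p_{i-1} + p_{i-2}, q_i = a_i*q_{i-1} + q_{i-2} with p_{-2}=0, p_{-1}=1, q_{-2}=1, q_{-1}=0:
  i=0: a_0=4, p_0 = 4*1 + 0 = 4, q_0 = 4*0 + 1 = 1.
  i=1: a_1=6, p_1 = 6*4 + 1 = 25, q_1 = 6*1 + 0 = 6.
  i=2: a_2=3, p_2 = 3*25 + 4 = 79, q_2 = 3*6 + 1 = 19.
  i=3: a_3=10, p_3 = 10*79 + 25 = 815, q_3 = 10*19 + 6 = 196.
  i=4: a_4=12, p_4 = 12*815 + 79 = 9859, q_4 = 12*196 + 19 = 2371.
  i=5: a_5=9, p_5 = 9*9859 + 815 = 89546, q_5 = 9*2371 + 196 = 21535.

4/1, 25/6, 79/19, 815/196, 9859/2371, 89546/21535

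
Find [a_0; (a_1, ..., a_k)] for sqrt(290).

Write x_i = (sqrt(290) + m_i)/d_i with (m_0, d_0) = (0, 1). a_0 = floor(sqrt(290)) = 17, since 17^2 = 289 <= 290 < 324 = 18^2.
Iterate m_{i+1} = d_i*a_i - m_i, d_{i+1} = (290 - m_{i+1}^2)/d_i, a_{i+1} = floor((a_0 + m_{i+1})/d_{i+1}):
  m_1 = 1*17 - 0 = 17, d_1 = (290 - 17^2)/1 = 1/1 = 1, a_1 = floor((17 + 17)/1) = 34.
  m_2 = 1*34 - 17 = 17, d_2 = (290 - 17^2)/1 = 1/1 = 1: (m_2, d_2) = (m_1, d_1) = (17, 1), so from here the quotient a_1 repeats; the period length is 1.
Hence the expansion of sqrt(290) is a_0 = 17 followed by the repeating block 34 (period 1).

[17; (34)]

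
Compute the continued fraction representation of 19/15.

Run the Euclidean algorithm on 19 and 15; the successive quotients are the partial quotients a_0, a_1, ... (each step inverts the fractional part left over by the previous one):
  19 = 1*15 + 4, so a_0 = 1.
  15 = 3*4 + 3, so a_1 = 3.
  4 = 1*3 + 1, so a_2 = 1.
  3 = 3*1 + 0, so a_3 = 3.
The remainder reaches 0 after 4 divisions, so the expansion has 4 partial quotients, read off in order.

[1; 3, 1, 3]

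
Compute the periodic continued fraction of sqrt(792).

[28; (7, 56)]

Write x_i = (sqrt(792) + m_i)/d_i with (m_0, d_0) = (0, 1). a_0 = floor(sqrt(792)) = 28, since 28^2 = 784 <= 792 < 841 = 29^2.
Iterate m_{i+1} = d_i*a_i - m_i, d_{i+1} = (792 - m_{i+1}^2)/d_i, a_{i+1} = floor((a_0 + m_{i+1})/d_{i+1}):
  m_1 = 1*28 - 0 = 28, d_1 = (792 - 28^2)/1 = 8/1 = 8, a_1 = floor((28 + 28)/8) = 7.
  m_2 = 8*7 - 28 = 28, d_2 = (792 - 28^2)/8 = 8/8 = 1, a_2 = floor((28 + 28)/1) = 56.
  m_3 = 1*56 - 28 = 28, d_3 = (792 - 28^2)/1 = 8/1 = 8: (m_3, d_3) = (m_1, d_1) = (28, 8), so from here the quotients repeat a_1, a_2; the period length is 2.
Hence the expansion of sqrt(792) is a_0 = 28 followed by the repeating block 7, 56 (period 2).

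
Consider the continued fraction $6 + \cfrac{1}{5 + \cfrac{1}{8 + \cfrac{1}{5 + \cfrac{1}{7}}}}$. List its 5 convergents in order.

Using the convergent recurrence p_i = a_i*p_{i-1} + p_{i-2}, q_i = a_i*q_{i-1} + q_{i-2} with p_{-2}=0, p_{-1}=1, q_{-2}=1, q_{-1}=0:
  i=0: a_0=6, p_0 = 6*1 + 0 = 6, q_0 = 6*0 + 1 = 1.
  i=1: a_1=5, p_1 = 5*6 + 1 = 31, q_1 = 5*1 + 0 = 5.
  i=2: a_2=8, p_2 = 8*31 + 6 = 254, q_2 = 8*5 + 1 = 41.
  i=3: a_3=5, p_3 = 5*254 + 31 = 1301, q_3 = 5*41 + 5 = 210.
  i=4: a_4=7, p_4 = 7*1301 + 254 = 9361, q_4 = 7*210 + 41 = 1511.

6/1, 31/5, 254/41, 1301/210, 9361/1511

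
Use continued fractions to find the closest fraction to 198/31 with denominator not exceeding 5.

Expand x = 198/31 as a continued fraction with the Euclidean algorithm:
  198 = 6*31 + 12, so a_0 = 6.
  31 = 2*12 + 7, so a_1 = 2.
  12 = 1*7 + 5, so a_2 = 1.
  7 = 1*5 + 2, so a_3 = 1.
  5 = 2*2 + 1, so a_4 = 2.
  2 = 2*1 + 0, so a_5 = 2.
so x = [6; 2, 1, 1, 2, 2].
Convergents (p_i = a_i*p_{i-1} + p_{i-2}, q_i = a_i*q_{i-1} + q_{i-2} with p_{-2}=0, p_{-1}=1, q_{-2}=1, q_{-1}=0), until the denominator exceeds 5:
  i=0: a_0=6, p_0 = 6*1 + 0 = 6, q_0 = 6*0 + 1 = 1.
  i=1: a_1=2, p_1 = 2*6 + 1 = 13, q_1 = 2*1 + 0 = 2.
  i=2: a_2=1, p_2 = 1*13 + 6 = 19, q_2 = 1*2 + 1 = 3.
  i=3: a_3=1, p_3 = 1*19 + 13 = 32, q_3 = 1*3 + 2 = 5.
  i=4: a_4=2, p_4 = 2*32 + 19 = 83, q_4 = 2*5 + 3 = 13.
q_4 = 13 > 5, so the last convergent with denominator <= 5 is p_3/q_3 = 32/5.
The closest fraction with denominator <= 5 is either p_3/q_3 or the intermediate fraction (k*p_3 + p_2)/(k*q_3 + q_2) with the largest k >= 1 whose denominator stays <= 5; these approach x as k grows, and every other convergent or intermediate fraction in range is farther away.
Largest k: floor((5 - q_2)/q_3) = floor((5 - 3)/5) = 0.
Since k = 0, no intermediate fraction beyond p_3/q_3 has denominator <= 5, so the convergent 32/5 is the closest (its error is |198*5 - 32*31|/(31*5) = 2/155).

32/5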